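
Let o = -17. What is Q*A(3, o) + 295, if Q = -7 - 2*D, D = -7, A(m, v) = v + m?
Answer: 197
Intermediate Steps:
A(m, v) = m + v
Q = 7 (Q = -7 - 2*(-7) = -7 + 14 = 7)
Q*A(3, o) + 295 = 7*(3 - 17) + 295 = 7*(-14) + 295 = -98 + 295 = 197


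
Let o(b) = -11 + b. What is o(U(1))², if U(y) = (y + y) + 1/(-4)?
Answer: 1369/16 ≈ 85.563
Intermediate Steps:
U(y) = -¼ + 2*y (U(y) = 2*y - ¼ = -¼ + 2*y)
o(U(1))² = (-11 + (-¼ + 2*1))² = (-11 + (-¼ + 2))² = (-11 + 7/4)² = (-37/4)² = 1369/16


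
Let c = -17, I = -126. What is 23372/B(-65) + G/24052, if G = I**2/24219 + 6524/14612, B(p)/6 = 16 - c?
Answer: 3373624282297/28580239116 ≈ 118.04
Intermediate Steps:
B(p) = 198 (B(p) = 6*(16 - 1*(-17)) = 6*(16 + 17) = 6*33 = 198)
G = 92589/84019 (G = (-126)**2/24219 + 6524/14612 = 15876*(1/24219) + 6524*(1/14612) = 196/299 + 1631/3653 = 92589/84019 ≈ 1.1020)
23372/B(-65) + G/24052 = 23372/198 + (92589/84019)/24052 = 23372*(1/198) + (92589/84019)*(1/24052) = 11686/99 + 13227/288689284 = 3373624282297/28580239116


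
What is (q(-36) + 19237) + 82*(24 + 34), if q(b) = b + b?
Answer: 23921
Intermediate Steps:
q(b) = 2*b
(q(-36) + 19237) + 82*(24 + 34) = (2*(-36) + 19237) + 82*(24 + 34) = (-72 + 19237) + 82*58 = 19165 + 4756 = 23921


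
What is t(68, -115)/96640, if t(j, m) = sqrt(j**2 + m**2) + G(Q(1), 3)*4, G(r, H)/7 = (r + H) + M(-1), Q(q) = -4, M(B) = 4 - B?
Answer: 7/6040 + sqrt(17849)/96640 ≈ 0.0025414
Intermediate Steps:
G(r, H) = 35 + 7*H + 7*r (G(r, H) = 7*((r + H) + (4 - 1*(-1))) = 7*((H + r) + (4 + 1)) = 7*((H + r) + 5) = 7*(5 + H + r) = 35 + 7*H + 7*r)
t(j, m) = 112 + sqrt(j**2 + m**2) (t(j, m) = sqrt(j**2 + m**2) + (35 + 7*3 + 7*(-4))*4 = sqrt(j**2 + m**2) + (35 + 21 - 28)*4 = sqrt(j**2 + m**2) + 28*4 = sqrt(j**2 + m**2) + 112 = 112 + sqrt(j**2 + m**2))
t(68, -115)/96640 = (112 + sqrt(68**2 + (-115)**2))/96640 = (112 + sqrt(4624 + 13225))*(1/96640) = (112 + sqrt(17849))*(1/96640) = 7/6040 + sqrt(17849)/96640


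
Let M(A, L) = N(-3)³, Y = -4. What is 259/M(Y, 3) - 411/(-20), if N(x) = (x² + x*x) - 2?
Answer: 422159/20480 ≈ 20.613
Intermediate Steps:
N(x) = -2 + 2*x² (N(x) = (x² + x²) - 2 = 2*x² - 2 = -2 + 2*x²)
M(A, L) = 4096 (M(A, L) = (-2 + 2*(-3)²)³ = (-2 + 2*9)³ = (-2 + 18)³ = 16³ = 4096)
259/M(Y, 3) - 411/(-20) = 259/4096 - 411/(-20) = 259*(1/4096) - 411*(-1/20) = 259/4096 + 411/20 = 422159/20480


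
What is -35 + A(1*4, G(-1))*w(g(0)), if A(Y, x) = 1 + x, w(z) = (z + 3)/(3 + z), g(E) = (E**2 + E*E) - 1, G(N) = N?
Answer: -35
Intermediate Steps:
g(E) = -1 + 2*E**2 (g(E) = (E**2 + E**2) - 1 = 2*E**2 - 1 = -1 + 2*E**2)
w(z) = 1 (w(z) = (3 + z)/(3 + z) = 1)
-35 + A(1*4, G(-1))*w(g(0)) = -35 + (1 - 1)*1 = -35 + 0*1 = -35 + 0 = -35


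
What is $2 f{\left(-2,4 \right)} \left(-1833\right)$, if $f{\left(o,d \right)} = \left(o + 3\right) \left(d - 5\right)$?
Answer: $3666$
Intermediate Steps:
$f{\left(o,d \right)} = \left(-5 + d\right) \left(3 + o\right)$ ($f{\left(o,d \right)} = \left(3 + o\right) \left(-5 + d\right) = \left(-5 + d\right) \left(3 + o\right)$)
$2 f{\left(-2,4 \right)} \left(-1833\right) = 2 \left(-15 - -10 + 3 \cdot 4 + 4 \left(-2\right)\right) \left(-1833\right) = 2 \left(-15 + 10 + 12 - 8\right) \left(-1833\right) = 2 \left(-1\right) \left(-1833\right) = \left(-2\right) \left(-1833\right) = 3666$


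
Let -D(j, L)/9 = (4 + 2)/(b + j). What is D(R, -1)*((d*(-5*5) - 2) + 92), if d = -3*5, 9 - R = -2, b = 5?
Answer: -12555/8 ≈ -1569.4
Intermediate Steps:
R = 11 (R = 9 - 1*(-2) = 9 + 2 = 11)
d = -15
D(j, L) = -54/(5 + j) (D(j, L) = -9*(4 + 2)/(5 + j) = -54/(5 + j))
D(R, -1)*((d*(-5*5) - 2) + 92) = (-54/(5 + 11))*((-(-75)*5 - 2) + 92) = (-54/16)*((-15*(-25) - 2) + 92) = (-54*1/16)*((375 - 2) + 92) = -27*(373 + 92)/8 = -27/8*465 = -12555/8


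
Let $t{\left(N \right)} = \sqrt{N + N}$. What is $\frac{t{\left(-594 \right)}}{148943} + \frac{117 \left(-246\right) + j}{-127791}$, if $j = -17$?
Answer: $\frac{28799}{127791} + \frac{6 i \sqrt{33}}{148943} \approx 0.22536 + 0.00023141 i$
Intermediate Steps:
$t{\left(N \right)} = \sqrt{2} \sqrt{N}$ ($t{\left(N \right)} = \sqrt{2 N} = \sqrt{2} \sqrt{N}$)
$\frac{t{\left(-594 \right)}}{148943} + \frac{117 \left(-246\right) + j}{-127791} = \frac{\sqrt{2} \sqrt{-594}}{148943} + \frac{117 \left(-246\right) - 17}{-127791} = \sqrt{2} \cdot 3 i \sqrt{66} \cdot \frac{1}{148943} + \left(-28782 - 17\right) \left(- \frac{1}{127791}\right) = 6 i \sqrt{33} \cdot \frac{1}{148943} - - \frac{28799}{127791} = \frac{6 i \sqrt{33}}{148943} + \frac{28799}{127791} = \frac{28799}{127791} + \frac{6 i \sqrt{33}}{148943}$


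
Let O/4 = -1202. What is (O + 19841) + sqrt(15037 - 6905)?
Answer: 15033 + 2*sqrt(2033) ≈ 15123.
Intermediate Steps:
O = -4808 (O = 4*(-1202) = -4808)
(O + 19841) + sqrt(15037 - 6905) = (-4808 + 19841) + sqrt(15037 - 6905) = 15033 + sqrt(8132) = 15033 + 2*sqrt(2033)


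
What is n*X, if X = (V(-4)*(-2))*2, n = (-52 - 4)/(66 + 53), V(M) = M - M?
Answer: 0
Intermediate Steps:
V(M) = 0
n = -8/17 (n = -56/119 = -56*1/119 = -8/17 ≈ -0.47059)
X = 0 (X = (0*(-2))*2 = 0*2 = 0)
n*X = -8/17*0 = 0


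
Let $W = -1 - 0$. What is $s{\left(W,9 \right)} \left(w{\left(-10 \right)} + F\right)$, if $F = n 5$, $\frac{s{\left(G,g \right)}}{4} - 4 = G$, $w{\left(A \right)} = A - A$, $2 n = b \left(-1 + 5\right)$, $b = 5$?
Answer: $600$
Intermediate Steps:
$n = 10$ ($n = \frac{5 \left(-1 + 5\right)}{2} = \frac{5 \cdot 4}{2} = \frac{1}{2} \cdot 20 = 10$)
$W = -1$ ($W = -1 + 0 = -1$)
$w{\left(A \right)} = 0$
$s{\left(G,g \right)} = 16 + 4 G$
$F = 50$ ($F = 10 \cdot 5 = 50$)
$s{\left(W,9 \right)} \left(w{\left(-10 \right)} + F\right) = \left(16 + 4 \left(-1\right)\right) \left(0 + 50\right) = \left(16 - 4\right) 50 = 12 \cdot 50 = 600$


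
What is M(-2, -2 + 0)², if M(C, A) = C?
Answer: 4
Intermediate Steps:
M(-2, -2 + 0)² = (-2)² = 4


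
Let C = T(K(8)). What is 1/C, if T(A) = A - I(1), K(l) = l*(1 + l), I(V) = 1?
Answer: 1/71 ≈ 0.014085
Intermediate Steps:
T(A) = -1 + A (T(A) = A - 1*1 = A - 1 = -1 + A)
C = 71 (C = -1 + 8*(1 + 8) = -1 + 8*9 = -1 + 72 = 71)
1/C = 1/71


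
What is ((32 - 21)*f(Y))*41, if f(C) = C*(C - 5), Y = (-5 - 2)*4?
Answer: 416724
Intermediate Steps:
Y = -28 (Y = -7*4 = -28)
f(C) = C*(-5 + C)
((32 - 21)*f(Y))*41 = ((32 - 21)*(-28*(-5 - 28)))*41 = (11*(-28*(-33)))*41 = (11*924)*41 = 10164*41 = 416724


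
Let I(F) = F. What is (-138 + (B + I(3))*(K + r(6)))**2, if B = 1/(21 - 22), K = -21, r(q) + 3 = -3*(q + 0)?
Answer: 49284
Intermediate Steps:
r(q) = -3 - 3*q (r(q) = -3 - 3*(q + 0) = -3 - 3*q)
B = -1 (B = 1/(-1) = -1)
(-138 + (B + I(3))*(K + r(6)))**2 = (-138 + (-1 + 3)*(-21 + (-3 - 3*6)))**2 = (-138 + 2*(-21 + (-3 - 18)))**2 = (-138 + 2*(-21 - 21))**2 = (-138 + 2*(-42))**2 = (-138 - 84)**2 = (-222)**2 = 49284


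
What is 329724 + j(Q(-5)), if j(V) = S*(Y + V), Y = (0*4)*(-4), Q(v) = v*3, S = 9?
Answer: 329589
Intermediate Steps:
Q(v) = 3*v
Y = 0 (Y = 0*(-4) = 0)
j(V) = 9*V (j(V) = 9*(0 + V) = 9*V)
329724 + j(Q(-5)) = 329724 + 9*(3*(-5)) = 329724 + 9*(-15) = 329724 - 135 = 329589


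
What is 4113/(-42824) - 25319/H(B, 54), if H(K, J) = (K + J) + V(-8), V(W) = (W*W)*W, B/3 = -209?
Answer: 154256893/6637720 ≈ 23.239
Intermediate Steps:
B = -627 (B = 3*(-209) = -627)
V(W) = W³ (V(W) = W²*W = W³)
H(K, J) = -512 + J + K (H(K, J) = (K + J) + (-8)³ = (J + K) - 512 = -512 + J + K)
4113/(-42824) - 25319/H(B, 54) = 4113/(-42824) - 25319/(-512 + 54 - 627) = 4113*(-1/42824) - 25319/(-1085) = -4113/42824 - 25319*(-1/1085) = -4113/42824 + 3617/155 = 154256893/6637720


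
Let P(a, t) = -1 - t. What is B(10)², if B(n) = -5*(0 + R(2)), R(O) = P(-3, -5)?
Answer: 400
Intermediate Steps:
R(O) = 4 (R(O) = -1 - 1*(-5) = -1 + 5 = 4)
B(n) = -20 (B(n) = -5*(0 + 4) = -5*4 = -20)
B(10)² = (-20)² = 400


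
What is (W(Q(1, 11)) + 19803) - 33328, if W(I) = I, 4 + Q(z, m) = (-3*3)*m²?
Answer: -14618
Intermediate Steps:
Q(z, m) = -4 - 9*m² (Q(z, m) = -4 + (-3*3)*m² = -4 - 9*m²)
(W(Q(1, 11)) + 19803) - 33328 = ((-4 - 9*11²) + 19803) - 33328 = ((-4 - 9*121) + 19803) - 33328 = ((-4 - 1089) + 19803) - 33328 = (-1093 + 19803) - 33328 = 18710 - 33328 = -14618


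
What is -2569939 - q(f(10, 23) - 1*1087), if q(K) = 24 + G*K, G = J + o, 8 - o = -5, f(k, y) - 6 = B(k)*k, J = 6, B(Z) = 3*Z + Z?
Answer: -2557024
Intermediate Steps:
B(Z) = 4*Z
f(k, y) = 6 + 4*k**2 (f(k, y) = 6 + (4*k)*k = 6 + 4*k**2)
o = 13 (o = 8 - 1*(-5) = 8 + 5 = 13)
G = 19 (G = 6 + 13 = 19)
q(K) = 24 + 19*K
-2569939 - q(f(10, 23) - 1*1087) = -2569939 - (24 + 19*((6 + 4*10**2) - 1*1087)) = -2569939 - (24 + 19*((6 + 4*100) - 1087)) = -2569939 - (24 + 19*((6 + 400) - 1087)) = -2569939 - (24 + 19*(406 - 1087)) = -2569939 - (24 + 19*(-681)) = -2569939 - (24 - 12939) = -2569939 - 1*(-12915) = -2569939 + 12915 = -2557024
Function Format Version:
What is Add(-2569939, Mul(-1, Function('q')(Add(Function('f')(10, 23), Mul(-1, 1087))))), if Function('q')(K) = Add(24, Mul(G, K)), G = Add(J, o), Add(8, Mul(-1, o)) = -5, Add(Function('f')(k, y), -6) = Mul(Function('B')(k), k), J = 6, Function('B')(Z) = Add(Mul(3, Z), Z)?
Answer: -2557024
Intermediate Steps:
Function('B')(Z) = Mul(4, Z)
Function('f')(k, y) = Add(6, Mul(4, Pow(k, 2))) (Function('f')(k, y) = Add(6, Mul(Mul(4, k), k)) = Add(6, Mul(4, Pow(k, 2))))
o = 13 (o = Add(8, Mul(-1, -5)) = Add(8, 5) = 13)
G = 19 (G = Add(6, 13) = 19)
Function('q')(K) = Add(24, Mul(19, K))
Add(-2569939, Mul(-1, Function('q')(Add(Function('f')(10, 23), Mul(-1, 1087))))) = Add(-2569939, Mul(-1, Add(24, Mul(19, Add(Add(6, Mul(4, Pow(10, 2))), Mul(-1, 1087)))))) = Add(-2569939, Mul(-1, Add(24, Mul(19, Add(Add(6, Mul(4, 100)), -1087))))) = Add(-2569939, Mul(-1, Add(24, Mul(19, Add(Add(6, 400), -1087))))) = Add(-2569939, Mul(-1, Add(24, Mul(19, Add(406, -1087))))) = Add(-2569939, Mul(-1, Add(24, Mul(19, -681)))) = Add(-2569939, Mul(-1, Add(24, -12939))) = Add(-2569939, Mul(-1, -12915)) = Add(-2569939, 12915) = -2557024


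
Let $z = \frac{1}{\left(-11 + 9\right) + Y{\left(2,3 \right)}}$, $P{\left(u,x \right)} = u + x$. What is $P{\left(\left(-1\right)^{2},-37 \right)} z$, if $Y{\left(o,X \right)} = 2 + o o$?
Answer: $-9$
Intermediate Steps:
$Y{\left(o,X \right)} = 2 + o^{2}$
$z = \frac{1}{4}$ ($z = \frac{1}{\left(-11 + 9\right) + \left(2 + 2^{2}\right)} = \frac{1}{-2 + \left(2 + 4\right)} = \frac{1}{-2 + 6} = \frac{1}{4} \approx 0.25$)
$P{\left(\left(-1\right)^{2},-37 \right)} z = \left(\left(-1\right)^{2} - 37\right) \frac{1}{4} = \left(1 - 37\right) \frac{1}{4} = \left(-36\right) \frac{1}{4} = -9$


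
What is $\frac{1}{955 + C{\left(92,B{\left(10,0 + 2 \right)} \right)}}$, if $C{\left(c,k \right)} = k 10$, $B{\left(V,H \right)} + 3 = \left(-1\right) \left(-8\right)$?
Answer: $\frac{1}{1005} \approx 0.00099503$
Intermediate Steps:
$B{\left(V,H \right)} = 5$ ($B{\left(V,H \right)} = -3 - -8 = -3 + 8 = 5$)
$C{\left(c,k \right)} = 10 k$
$\frac{1}{955 + C{\left(92,B{\left(10,0 + 2 \right)} \right)}} = \frac{1}{955 + 10 \cdot 5} = \frac{1}{955 + 50} = \frac{1}{1005}$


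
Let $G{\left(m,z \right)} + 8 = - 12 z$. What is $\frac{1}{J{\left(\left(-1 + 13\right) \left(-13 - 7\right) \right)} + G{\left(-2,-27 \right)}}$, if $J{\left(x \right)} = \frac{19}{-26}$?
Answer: $\frac{26}{8197} \approx 0.0031719$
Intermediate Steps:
$G{\left(m,z \right)} = -8 - 12 z$
$J{\left(x \right)} = - \frac{19}{26}$ ($J{\left(x \right)} = 19 \left(- \frac{1}{26}\right) = - \frac{19}{26}$)
$\frac{1}{J{\left(\left(-1 + 13\right) \left(-13 - 7\right) \right)} + G{\left(-2,-27 \right)}} = \frac{1}{- \frac{19}{26} - -316} = \frac{1}{- \frac{19}{26} + \left(-8 + 324\right)} = \frac{1}{- \frac{19}{26} + 316} = \frac{1}{\frac{8197}{26}} = \frac{26}{8197}$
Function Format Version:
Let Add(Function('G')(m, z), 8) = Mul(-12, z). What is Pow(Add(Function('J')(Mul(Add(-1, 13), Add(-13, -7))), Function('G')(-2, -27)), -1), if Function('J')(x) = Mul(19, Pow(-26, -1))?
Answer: Rational(26, 8197) ≈ 0.0031719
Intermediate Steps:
Function('G')(m, z) = Add(-8, Mul(-12, z))
Function('J')(x) = Rational(-19, 26) (Function('J')(x) = Mul(19, Rational(-1, 26)) = Rational(-19, 26))
Pow(Add(Function('J')(Mul(Add(-1, 13), Add(-13, -7))), Function('G')(-2, -27)), -1) = Pow(Add(Rational(-19, 26), Add(-8, Mul(-12, -27))), -1) = Pow(Add(Rational(-19, 26), Add(-8, 324)), -1) = Pow(Add(Rational(-19, 26), 316), -1) = Pow(Rational(8197, 26), -1) = Rational(26, 8197)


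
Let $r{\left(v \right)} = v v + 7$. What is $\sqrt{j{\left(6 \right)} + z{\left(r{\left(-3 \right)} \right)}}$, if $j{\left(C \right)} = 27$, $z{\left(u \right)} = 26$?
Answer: $\sqrt{53} \approx 7.2801$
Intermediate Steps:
$r{\left(v \right)} = 7 + v^{2}$ ($r{\left(v \right)} = v^{2} + 7 = 7 + v^{2}$)
$\sqrt{j{\left(6 \right)} + z{\left(r{\left(-3 \right)} \right)}} = \sqrt{27 + 26} = \sqrt{53}$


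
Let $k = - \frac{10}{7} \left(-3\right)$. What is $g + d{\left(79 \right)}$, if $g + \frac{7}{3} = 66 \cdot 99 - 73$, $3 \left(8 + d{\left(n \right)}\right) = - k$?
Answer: $\frac{135434}{21} \approx 6449.2$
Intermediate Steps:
$k = \frac{30}{7}$ ($k = \left(-10\right) \frac{1}{7} \left(-3\right) = \left(- \frac{10}{7}\right) \left(-3\right) = \frac{30}{7} \approx 4.2857$)
$d{\left(n \right)} = - \frac{66}{7}$ ($d{\left(n \right)} = -8 + \frac{\left(-1\right) \frac{30}{7}}{3} = -8 + \frac{1}{3} \left(- \frac{30}{7}\right) = -8 - \frac{10}{7} = - \frac{66}{7}$)
$g = \frac{19376}{3}$ ($g = - \frac{7}{3} + \left(66 \cdot 99 - 73\right) = - \frac{7}{3} + \left(6534 - 73\right) = - \frac{7}{3} + 6461 = \frac{19376}{3} \approx 6458.7$)
$g + d{\left(79 \right)} = \frac{19376}{3} - \frac{66}{7} = \frac{135434}{21}$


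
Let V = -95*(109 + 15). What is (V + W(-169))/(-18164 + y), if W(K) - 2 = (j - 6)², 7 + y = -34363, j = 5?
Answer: 11777/52534 ≈ 0.22418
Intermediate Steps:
V = -11780 (V = -95*124 = -11780)
y = -34370 (y = -7 - 34363 = -34370)
W(K) = 3 (W(K) = 2 + (5 - 6)² = 2 + (-1)² = 2 + 1 = 3)
(V + W(-169))/(-18164 + y) = (-11780 + 3)/(-18164 - 34370) = -11777/(-52534) = -11777*(-1/52534) = 11777/52534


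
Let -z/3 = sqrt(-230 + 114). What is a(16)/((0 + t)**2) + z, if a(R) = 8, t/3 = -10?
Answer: 2/225 - 6*I*sqrt(29) ≈ 0.0088889 - 32.311*I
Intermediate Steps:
t = -30 (t = 3*(-10) = -30)
z = -6*I*sqrt(29) (z = -3*sqrt(-230 + 114) = -6*I*sqrt(29) ≈ -32.311*I)
a(16)/((0 + t)**2) + z = 8/((0 - 30)**2) - 6*I*sqrt(29) = 8/((-30)**2) - 6*I*sqrt(29) = 8/900 - 6*I*sqrt(29) = 8*(1/900) - 6*I*sqrt(29) = 2/225 - 6*I*sqrt(29)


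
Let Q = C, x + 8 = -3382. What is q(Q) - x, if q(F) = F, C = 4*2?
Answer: 3398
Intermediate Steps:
x = -3390 (x = -8 - 3382 = -3390)
C = 8
Q = 8
q(Q) - x = 8 - 1*(-3390) = 8 + 3390 = 3398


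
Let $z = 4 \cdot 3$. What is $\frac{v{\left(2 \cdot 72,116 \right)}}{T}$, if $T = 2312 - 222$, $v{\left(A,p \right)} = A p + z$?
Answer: $\frac{8358}{1045} \approx 7.9981$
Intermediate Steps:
$z = 12$
$v{\left(A,p \right)} = 12 + A p$ ($v{\left(A,p \right)} = A p + 12 = 12 + A p$)
$T = 2090$ ($T = 2312 - 222 = 2090$)
$\frac{v{\left(2 \cdot 72,116 \right)}}{T} = \frac{12 + 2 \cdot 72 \cdot 116}{2090} = \left(12 + 144 \cdot 116\right) \frac{1}{2090} = \left(12 + 16704\right) \frac{1}{2090} = 16716 \cdot \frac{1}{2090} = \frac{8358}{1045}$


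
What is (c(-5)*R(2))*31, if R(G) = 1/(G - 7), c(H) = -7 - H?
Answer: 62/5 ≈ 12.400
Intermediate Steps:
R(G) = 1/(-7 + G)
(c(-5)*R(2))*31 = ((-7 - 1*(-5))/(-7 + 2))*31 = ((-7 + 5)/(-5))*31 = -2*(-⅕)*31 = (⅖)*31 = 62/5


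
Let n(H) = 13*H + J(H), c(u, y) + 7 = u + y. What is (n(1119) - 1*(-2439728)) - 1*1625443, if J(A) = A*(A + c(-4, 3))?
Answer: 2072041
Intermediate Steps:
c(u, y) = -7 + u + y (c(u, y) = -7 + (u + y) = -7 + u + y)
J(A) = A*(-8 + A) (J(A) = A*(A + (-7 - 4 + 3)) = A*(A - 8) = A*(-8 + A))
n(H) = 13*H + H*(-8 + H)
(n(1119) - 1*(-2439728)) - 1*1625443 = (1119*(5 + 1119) - 1*(-2439728)) - 1*1625443 = (1119*1124 + 2439728) - 1625443 = (1257756 + 2439728) - 1625443 = 3697484 - 1625443 = 2072041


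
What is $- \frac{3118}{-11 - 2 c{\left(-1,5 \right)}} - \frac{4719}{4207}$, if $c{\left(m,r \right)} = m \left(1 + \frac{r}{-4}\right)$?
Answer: $\frac{26126315}{96761} \approx 270.01$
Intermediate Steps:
$c{\left(m,r \right)} = m \left(1 - \frac{r}{4}\right)$ ($c{\left(m,r \right)} = m \left(1 + r \left(- \frac{1}{4}\right)\right) = m \left(1 - \frac{r}{4}\right)$)
$- \frac{3118}{-11 - 2 c{\left(-1,5 \right)}} - \frac{4719}{4207} = - \frac{3118}{-11 - 2 \cdot \frac{1}{4} \left(-1\right) \left(4 - 5\right)} - \frac{4719}{4207} = - \frac{3118}{-11 - 2 \cdot \frac{1}{4} \left(-1\right) \left(-1\right)} - \frac{4719}{4207} = - \frac{3118}{-11 - \frac{1}{2}} - \frac{4719}{4207} = - \frac{3118}{- \frac{23}{2}} - \frac{4719}{4207} = \left(-3118\right) \left(- \frac{2}{23}\right) - \frac{4719}{4207} = \frac{6236}{23} - \frac{4719}{4207} = \frac{26126315}{96761}$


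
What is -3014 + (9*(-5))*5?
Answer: -3239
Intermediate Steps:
-3014 + (9*(-5))*5 = -3014 - 45*5 = -3014 - 225 = -3239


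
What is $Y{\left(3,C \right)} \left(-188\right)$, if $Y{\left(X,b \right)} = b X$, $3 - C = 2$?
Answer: $-564$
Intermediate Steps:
$C = 1$ ($C = 3 - 2 = 1$)
$Y{\left(X,b \right)} = X b$
$Y{\left(3,C \right)} \left(-188\right) = 3 \cdot 1 \left(-188\right) = 3 \left(-188\right) = -564$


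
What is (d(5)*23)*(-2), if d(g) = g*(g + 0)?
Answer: -1150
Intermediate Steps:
d(g) = g² (d(g) = g*g = g²)
(d(5)*23)*(-2) = (5²*23)*(-2) = (25*23)*(-2) = 575*(-2) = -1150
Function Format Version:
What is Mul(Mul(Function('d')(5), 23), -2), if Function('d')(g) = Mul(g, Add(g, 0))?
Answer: -1150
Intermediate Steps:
Function('d')(g) = Pow(g, 2) (Function('d')(g) = Mul(g, g) = Pow(g, 2))
Mul(Mul(Function('d')(5), 23), -2) = Mul(Mul(Pow(5, 2), 23), -2) = Mul(Mul(25, 23), -2) = Mul(575, -2) = -1150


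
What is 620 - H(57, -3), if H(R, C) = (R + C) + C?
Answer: 569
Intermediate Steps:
H(R, C) = R + 2*C (H(R, C) = (C + R) + C = R + 2*C)
620 - H(57, -3) = 620 - (57 + 2*(-3)) = 620 - (57 - 6) = 620 - 1*51 = 620 - 51 = 569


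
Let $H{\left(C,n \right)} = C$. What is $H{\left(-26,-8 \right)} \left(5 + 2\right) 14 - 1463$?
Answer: $-4011$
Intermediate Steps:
$H{\left(-26,-8 \right)} \left(5 + 2\right) 14 - 1463 = - 26 \left(5 + 2\right) 14 - 1463 = - 26 \cdot 7 \cdot 14 - 1463 = \left(-26\right) 98 - 1463 = -2548 - 1463 = -4011$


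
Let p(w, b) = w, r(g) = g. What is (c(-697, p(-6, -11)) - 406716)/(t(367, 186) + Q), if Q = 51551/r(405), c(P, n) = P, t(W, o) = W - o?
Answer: -165002265/124856 ≈ -1321.5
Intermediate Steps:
Q = 51551/405 ≈ 127.29
(c(-697, p(-6, -11)) - 406716)/(t(367, 186) + Q) = (-697 - 406716)/((367 - 1*186) + 51551/405) = -407413/((367 - 186) + 51551/405) = -407413/(181 + 51551/405) = -407413/124856/405 = -407413*405/124856 = -165002265/124856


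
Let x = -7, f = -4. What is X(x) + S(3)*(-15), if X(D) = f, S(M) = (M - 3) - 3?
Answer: 41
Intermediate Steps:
S(M) = -6 + M (S(M) = (-3 + M) - 3 = -6 + M)
X(D) = -4
X(x) + S(3)*(-15) = -4 + (-6 + 3)*(-15) = -4 - 3*(-15) = -4 + 45 = 41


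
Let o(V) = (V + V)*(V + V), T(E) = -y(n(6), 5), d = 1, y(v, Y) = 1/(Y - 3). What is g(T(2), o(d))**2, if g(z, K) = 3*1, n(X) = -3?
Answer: 9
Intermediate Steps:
y(v, Y) = 1/(-3 + Y)
T(E) = -1/2 (T(E) = -1/(-3 + 5) = -1/2)
o(V) = 4*V**2 (o(V) = (2*V)*(2*V) = 4*V**2)
g(z, K) = 3
g(T(2), o(d))**2 = 3**2 = 9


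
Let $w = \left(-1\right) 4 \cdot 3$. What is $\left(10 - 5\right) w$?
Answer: $-60$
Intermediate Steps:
$w = -12$ ($w = \left(-4\right) 3 = -12$)
$\left(10 - 5\right) w = \left(10 - 5\right) \left(-12\right) = 5 \left(-12\right) = -60$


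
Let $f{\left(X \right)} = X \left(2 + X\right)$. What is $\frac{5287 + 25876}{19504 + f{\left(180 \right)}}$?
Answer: $\frac{31163}{52264} \approx 0.59626$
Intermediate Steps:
$\frac{5287 + 25876}{19504 + f{\left(180 \right)}} = \frac{5287 + 25876}{19504 + 180 \left(2 + 180\right)} = \frac{31163}{19504 + 180 \cdot 182} = \frac{31163}{19504 + 32760} = \frac{31163}{52264}$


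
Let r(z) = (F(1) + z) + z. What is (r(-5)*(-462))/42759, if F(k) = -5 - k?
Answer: 2464/14253 ≈ 0.17288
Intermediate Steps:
r(z) = -6 + 2*z (r(z) = ((-5 - 1*1) + z) + z = ((-5 - 1) + z) + z = (-6 + z) + z = -6 + 2*z)
(r(-5)*(-462))/42759 = ((-6 + 2*(-5))*(-462))/42759 = ((-6 - 10)*(-462))*(1/42759) = -16*(-462)*(1/42759) = 7392*(1/42759) = 2464/14253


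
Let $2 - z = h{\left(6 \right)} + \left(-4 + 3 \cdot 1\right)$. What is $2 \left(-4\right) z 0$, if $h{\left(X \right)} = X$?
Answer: $0$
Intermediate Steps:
$z = -3$ ($z = 2 - \left(6 + \left(-4 + 3 \cdot 1\right)\right) = 2 - \left(6 + \left(-4 + 3\right)\right) = 2 - \left(6 - 1\right) = 2 - 5 = -3$)
$2 \left(-4\right) z 0 = 2 \left(-4\right) \left(-3\right) 0 = \left(-8\right) \left(-3\right) 0 = 24 \cdot 0 = 0$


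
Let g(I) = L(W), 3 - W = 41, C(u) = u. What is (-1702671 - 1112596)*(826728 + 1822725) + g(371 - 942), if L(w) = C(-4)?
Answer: -7458917598955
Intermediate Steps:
W = -38 (W = 3 - 1*41 = 3 - 41 = -38)
L(w) = -4
g(I) = -4
(-1702671 - 1112596)*(826728 + 1822725) + g(371 - 942) = (-1702671 - 1112596)*(826728 + 1822725) - 4 = -2815267*2649453 - 4 = -7458917598951 - 4 = -7458917598955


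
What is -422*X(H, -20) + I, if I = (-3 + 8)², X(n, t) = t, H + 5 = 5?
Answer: 8465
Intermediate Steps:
H = 0 (H = -5 + 5 = 0)
I = 25 (I = 5² = 25)
-422*X(H, -20) + I = -422*(-20) + 25 = 8440 + 25 = 8465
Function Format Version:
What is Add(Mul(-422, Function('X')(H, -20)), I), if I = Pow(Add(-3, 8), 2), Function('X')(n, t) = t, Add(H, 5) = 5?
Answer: 8465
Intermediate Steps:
H = 0 (H = Add(-5, 5) = 0)
I = 25 (I = Pow(5, 2) = 25)
Add(Mul(-422, Function('X')(H, -20)), I) = Add(Mul(-422, -20), 25) = Add(8440, 25) = 8465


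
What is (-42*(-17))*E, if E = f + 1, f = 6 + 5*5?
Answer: 22848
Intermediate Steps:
f = 31 (f = 6 + 25 = 31)
E = 32 (E = 31 + 1 = 32)
(-42*(-17))*E = -42*(-17)*32 = 714*32 = 22848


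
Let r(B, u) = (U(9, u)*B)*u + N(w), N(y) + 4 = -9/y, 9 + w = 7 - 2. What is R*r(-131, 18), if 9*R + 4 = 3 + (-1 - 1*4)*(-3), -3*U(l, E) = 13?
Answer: 286055/18 ≈ 15892.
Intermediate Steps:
U(l, E) = -13/3 (U(l, E) = -⅓*13 = -13/3)
w = -4 (w = -9 + (7 - 2) = -9 + 5 = -4)
N(y) = -4 - 9/y
r(B, u) = -7/4 - 13*B*u/3 (r(B, u) = (-13*B/3)*u + (-4 - 9/(-4)) = -13*B*u/3 + (-4 - 9*(-¼)) = -13*B*u/3 + (-4 + 9/4) = -13*B*u/3 - 7/4 = -7/4 - 13*B*u/3)
R = 14/9 (R = -4/9 + (3 + (-1 - 1*4)*(-3))/9 = -4/9 + (3 + (-1 - 4)*(-3))/9 = -4/9 + (3 - 5*(-3))/9 = -4/9 + (3 + 15)/9 = -4/9 + (⅑)*18 = -4/9 + 2 = 14/9 ≈ 1.5556)
R*r(-131, 18) = 14*(-7/4 - 13/3*(-131)*18)/9 = 14*(-7/4 + 10218)/9 = (14/9)*(40865/4) = 286055/18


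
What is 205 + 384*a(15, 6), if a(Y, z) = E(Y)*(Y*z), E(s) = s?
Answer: 518605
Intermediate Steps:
a(Y, z) = z*Y² (a(Y, z) = Y*(Y*z) = z*Y²)
205 + 384*a(15, 6) = 205 + 384*(6*15²) = 205 + 384*(6*225) = 205 + 384*1350 = 205 + 518400 = 518605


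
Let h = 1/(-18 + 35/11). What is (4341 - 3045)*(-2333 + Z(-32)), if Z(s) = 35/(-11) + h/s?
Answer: -10857292407/3586 ≈ -3.0277e+6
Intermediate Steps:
h = -11/163 (h = 1/(-18 + 35*(1/11)) = 1/(-18 + 35/11) = 1/(-163/11) = -11/163 ≈ -0.067485)
Z(s) = -35/11 - 11/(163*s) (Z(s) = 35/(-11) - 11/(163*s) = 35*(-1/11) - 11/(163*s) = -35/11 - 11/(163*s))
(4341 - 3045)*(-2333 + Z(-32)) = (4341 - 3045)*(-2333 + (1/1793)*(-121 - 5705*(-32))/(-32)) = 1296*(-2333 + (1/1793)*(-1/32)*(-121 + 182560)) = 1296*(-2333 + (1/1793)*(-1/32)*182439) = 1296*(-2333 - 182439/57376) = 1296*(-134040647/57376) = -10857292407/3586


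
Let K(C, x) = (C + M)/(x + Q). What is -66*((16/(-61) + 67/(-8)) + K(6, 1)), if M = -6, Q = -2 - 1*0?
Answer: 139095/244 ≈ 570.06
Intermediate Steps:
Q = -2 (Q = -2 + 0 = -2)
K(C, x) = (-6 + C)/(-2 + x) (K(C, x) = (C - 6)/(x - 2) = (-6 + C)/(-2 + x))
-66*((16/(-61) + 67/(-8)) + K(6, 1)) = -66*((16/(-61) + 67/(-8)) + (-6 + 6)/(-2 + 1)) = -66*((16*(-1/61) + 67*(-⅛)) + 0/(-1)) = -66*((-16/61 - 67/8) - 1*0) = -66*(-4215/488 + 0) = -66*(-4215/488) = 139095/244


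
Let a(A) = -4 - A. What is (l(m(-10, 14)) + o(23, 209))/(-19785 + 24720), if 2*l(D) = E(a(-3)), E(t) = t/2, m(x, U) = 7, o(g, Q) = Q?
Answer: 167/3948 ≈ 0.042300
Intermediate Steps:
E(t) = t/2 (E(t) = t*(½) = t/2)
l(D) = -¼ (l(D) = ((-4 - 1*(-3))/2)/2 = ((-4 + 3)/2)/2 = ((½)*(-1))/2 = (½)*(-½) = -¼)
(l(m(-10, 14)) + o(23, 209))/(-19785 + 24720) = (-¼ + 209)/(-19785 + 24720) = (835/4)/4935 = (835/4)*(1/4935) = 167/3948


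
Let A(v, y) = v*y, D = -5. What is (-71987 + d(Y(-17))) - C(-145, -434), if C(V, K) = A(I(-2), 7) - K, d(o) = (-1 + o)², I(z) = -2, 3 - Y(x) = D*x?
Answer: -65518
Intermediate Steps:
Y(x) = 3 + 5*x (Y(x) = 3 - (-5)*x = 3 + 5*x)
C(V, K) = -14 - K (C(V, K) = -2*7 - K = -14 - K)
(-71987 + d(Y(-17))) - C(-145, -434) = (-71987 + (-1 + (3 + 5*(-17)))²) - (-14 - 1*(-434)) = (-71987 + (-1 + (3 - 85))²) - (-14 + 434) = (-71987 + (-1 - 82)²) - 1*420 = (-71987 + (-83)²) - 420 = (-71987 + 6889) - 420 = -65098 - 420 = -65518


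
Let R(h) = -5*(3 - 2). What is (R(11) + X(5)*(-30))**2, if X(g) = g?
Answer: 24025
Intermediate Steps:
R(h) = -5 (R(h) = -5*1 = -5)
(R(11) + X(5)*(-30))**2 = (-5 + 5*(-30))**2 = (-5 - 150)**2 = (-155)**2 = 24025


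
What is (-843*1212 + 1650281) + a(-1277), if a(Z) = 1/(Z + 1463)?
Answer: 116913091/186 ≈ 6.2857e+5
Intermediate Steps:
a(Z) = 1/(1463 + Z)
(-843*1212 + 1650281) + a(-1277) = (-843*1212 + 1650281) + 1/(1463 - 1277) = (-1021716 + 1650281) + 1/186 = 628565 + 1/186 = 116913091/186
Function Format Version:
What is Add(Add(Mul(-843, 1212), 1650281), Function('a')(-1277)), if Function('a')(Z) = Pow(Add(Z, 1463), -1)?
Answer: Rational(116913091, 186) ≈ 6.2857e+5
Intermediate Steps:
Function('a')(Z) = Pow(Add(1463, Z), -1)
Add(Add(Mul(-843, 1212), 1650281), Function('a')(-1277)) = Add(Add(Mul(-843, 1212), 1650281), Pow(Add(1463, -1277), -1)) = Add(Add(-1021716, 1650281), Pow(186, -1)) = Add(628565, Rational(1, 186)) = Rational(116913091, 186)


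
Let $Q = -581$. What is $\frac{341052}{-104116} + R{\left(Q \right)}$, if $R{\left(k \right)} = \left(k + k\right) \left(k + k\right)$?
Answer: $\frac{35145415813}{26029} \approx 1.3502 \cdot 10^{6}$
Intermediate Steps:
$R{\left(k \right)} = 4 k^{2}$ ($R{\left(k \right)} = 2 k 2 k = 4 k^{2}$)
$\frac{341052}{-104116} + R{\left(Q \right)} = \frac{341052}{-104116} + 4 \left(-581\right)^{2} = 341052 \left(- \frac{1}{104116}\right) + 4 \cdot 337561 = - \frac{85263}{26029} + 1350244 = \frac{35145415813}{26029}$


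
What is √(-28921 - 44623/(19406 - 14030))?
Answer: I*√3266002299/336 ≈ 170.09*I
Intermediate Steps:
√(-28921 - 44623/(19406 - 14030)) = √(-28921 - 44623/5376) = √(-155523919/5376) = I*√3266002299/336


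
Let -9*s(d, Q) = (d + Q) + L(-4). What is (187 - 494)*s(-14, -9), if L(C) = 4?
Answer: -5833/9 ≈ -648.11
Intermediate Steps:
s(d, Q) = -4/9 - Q/9 - d/9 (s(d, Q) = -((d + Q) + 4)/9 = -((Q + d) + 4)/9 = -(4 + Q + d)/9 = -4/9 - Q/9 - d/9)
(187 - 494)*s(-14, -9) = (187 - 494)*(-4/9 - ⅑*(-9) - ⅑*(-14)) = -307*(-4/9 + 1 + 14/9) = -307*19/9 = -5833/9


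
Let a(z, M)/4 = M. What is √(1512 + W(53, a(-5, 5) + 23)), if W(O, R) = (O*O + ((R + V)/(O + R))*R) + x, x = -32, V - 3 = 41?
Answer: √276990/8 ≈ 65.787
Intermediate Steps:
V = 44 (V = 3 + 41 = 44)
a(z, M) = 4*M
W(O, R) = -32 + O² + R*(44 + R)/(O + R) (W(O, R) = (O*O + ((R + 44)/(O + R))*R) - 32 = (O² + ((44 + R)/(O + R))*R) - 32 = (O² + R*(44 + R)/(O + R)) - 32 = -32 + O² + R*(44 + R)/(O + R))
√(1512 + W(53, a(-5, 5) + 23)) = √(1512 + (53³ + (4*5 + 23)² - 32*53 + 12*(4*5 + 23) + (4*5 + 23)*53²)/(53 + (4*5 + 23))) = √(1512 + (148877 + (20 + 23)² - 1696 + 12*(20 + 23) + (20 + 23)*2809)/(53 + (20 + 23))) = √(1512 + (148877 + 43² - 1696 + 12*43 + 43*2809)/(53 + 43)) = √(1512 + (148877 + 1849 - 1696 + 516 + 120787)/96) = √(1512 + (1/96)*270333) = √(1512 + 90111/32) = √(138495/32) = √276990/8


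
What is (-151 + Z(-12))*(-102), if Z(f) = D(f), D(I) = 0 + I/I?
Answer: 15300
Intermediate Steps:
D(I) = 1 (D(I) = 0 + 1 = 1)
Z(f) = 1
(-151 + Z(-12))*(-102) = (-151 + 1)*(-102) = -150*(-102) = 15300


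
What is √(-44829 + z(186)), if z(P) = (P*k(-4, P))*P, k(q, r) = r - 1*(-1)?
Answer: 3*√713847 ≈ 2534.7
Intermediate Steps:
k(q, r) = 1 + r (k(q, r) = r + 1 = 1 + r)
z(P) = P²*(1 + P) (z(P) = (P*(1 + P))*P = P²*(1 + P))
√(-44829 + z(186)) = √(-44829 + 186²*(1 + 186)) = √(-44829 + 34596*187) = √(-44829 + 6469452) = √6424623 = 3*√713847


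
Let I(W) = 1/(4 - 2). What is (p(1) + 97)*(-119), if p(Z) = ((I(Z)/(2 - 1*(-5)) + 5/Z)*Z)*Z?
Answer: -24293/2 ≈ -12147.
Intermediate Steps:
I(W) = ½ (I(W) = 1/2 = ½)
p(Z) = Z²*(1/14 + 5/Z) (p(Z) = ((1/(2*(2 - 1*(-5))) + 5/Z)*Z)*Z = ((1/(2*(2 + 5)) + 5/Z)*Z)*Z = (((½)/7 + 5/Z)*Z)*Z = (((½)*(⅐) + 5/Z)*Z)*Z = ((1/14 + 5/Z)*Z)*Z = (Z*(1/14 + 5/Z))*Z = Z²*(1/14 + 5/Z))
(p(1) + 97)*(-119) = ((1/14)*1*(70 + 1) + 97)*(-119) = ((1/14)*1*71 + 97)*(-119) = (71/14 + 97)*(-119) = (1429/14)*(-119) = -24293/2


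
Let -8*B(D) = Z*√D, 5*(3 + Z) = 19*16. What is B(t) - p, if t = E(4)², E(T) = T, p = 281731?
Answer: -2817599/10 ≈ -2.8176e+5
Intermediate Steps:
Z = 289/5 (Z = -3 + (19*16)/5 = -3 + (⅕)*304 = -3 + 304/5 = 289/5 ≈ 57.800)
t = 16 (t = 4² = 16)
B(D) = -289*√D/40
B(t) - p = -289*√16/40 - 1*281731 = -289/40*4 - 281731 = -289/10 - 281731 = -2817599/10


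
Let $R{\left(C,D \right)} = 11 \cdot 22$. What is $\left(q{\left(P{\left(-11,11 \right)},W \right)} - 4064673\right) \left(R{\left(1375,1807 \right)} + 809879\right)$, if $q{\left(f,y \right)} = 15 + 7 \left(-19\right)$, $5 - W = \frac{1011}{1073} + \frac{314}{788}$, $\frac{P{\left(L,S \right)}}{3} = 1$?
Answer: $-3292972549711$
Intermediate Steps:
$P{\left(L,S \right)} = 3$ ($P{\left(L,S \right)} = 3 \cdot 1 = 3$)
$W = \frac{1547015}{422762}$ ($W = 5 - \left(\frac{1011}{1073} + \frac{314}{788}\right) = 5 - \left(1011 \cdot \frac{1}{1073} + 314 \cdot \frac{1}{788}\right) = 5 - \left(\frac{1011}{1073} + \frac{157}{394}\right) = 5 - \frac{566795}{422762} = \frac{1547015}{422762} \approx 3.6593$)
$q{\left(f,y \right)} = -118$ ($q{\left(f,y \right)} = 15 - 133 = -118$)
$R{\left(C,D \right)} = 242$
$\left(q{\left(P{\left(-11,11 \right)},W \right)} - 4064673\right) \left(R{\left(1375,1807 \right)} + 809879\right) = \left(-118 - 4064673\right) \left(242 + 809879\right) = \left(-4064791\right) 810121 = -3292972549711$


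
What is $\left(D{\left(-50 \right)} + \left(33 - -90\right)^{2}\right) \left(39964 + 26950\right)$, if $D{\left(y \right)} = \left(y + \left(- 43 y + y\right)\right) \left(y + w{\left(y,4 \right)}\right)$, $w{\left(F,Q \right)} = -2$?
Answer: $-6120690494$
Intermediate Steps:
$D{\left(y \right)} = - 41 y \left(-2 + y\right)$ ($D{\left(y \right)} = \left(y + \left(- 43 y + y\right)\right) \left(y - 2\right) = \left(y - 42 y\right) \left(-2 + y\right) = - 41 y \left(-2 + y\right)$)
$\left(D{\left(-50 \right)} + \left(33 - -90\right)^{2}\right) \left(39964 + 26950\right) = \left(41 \left(-50\right) \left(2 - -50\right) + \left(33 - -90\right)^{2}\right) \left(39964 + 26950\right) = \left(41 \left(-50\right) \left(2 + 50\right) + \left(33 + 90\right)^{2}\right) 66914 = \left(41 \left(-50\right) 52 + 123^{2}\right) 66914 = \left(-106600 + 15129\right) 66914 = \left(-91471\right) 66914 = -6120690494$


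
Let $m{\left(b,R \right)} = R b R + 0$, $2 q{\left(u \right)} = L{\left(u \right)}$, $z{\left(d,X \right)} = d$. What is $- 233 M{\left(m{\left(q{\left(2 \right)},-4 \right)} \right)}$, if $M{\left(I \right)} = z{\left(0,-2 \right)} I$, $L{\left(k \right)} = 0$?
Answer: $0$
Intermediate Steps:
$q{\left(u \right)} = 0$ ($q{\left(u \right)} = \frac{1}{2} \cdot 0 = 0$)
$m{\left(b,R \right)} = b R^{2}$ ($m{\left(b,R \right)} = b R^{2} + 0 = b R^{2}$)
$M{\left(I \right)} = 0$ ($M{\left(I \right)} = 0 I = 0$)
$- 233 M{\left(m{\left(q{\left(2 \right)},-4 \right)} \right)} = \left(-233\right) 0 = 0$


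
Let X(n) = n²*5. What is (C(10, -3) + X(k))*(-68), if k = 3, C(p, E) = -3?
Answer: -2856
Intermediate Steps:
X(n) = 5*n²
(C(10, -3) + X(k))*(-68) = (-3 + 5*3²)*(-68) = (-3 + 5*9)*(-68) = (-3 + 45)*(-68) = 42*(-68) = -2856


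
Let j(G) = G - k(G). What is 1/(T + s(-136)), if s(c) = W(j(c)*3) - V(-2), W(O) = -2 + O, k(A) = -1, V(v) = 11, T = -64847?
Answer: -1/65265 ≈ -1.5322e-5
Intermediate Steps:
j(G) = 1 + G (j(G) = G - 1*(-1) = G + 1 = 1 + G)
s(c) = -10 + 3*c (s(c) = (-2 + (1 + c)*3) - 1*11 = (-2 + (3 + 3*c)) - 11 = (1 + 3*c) - 11 = -10 + 3*c)
1/(T + s(-136)) = 1/(-64847 + (-10 + 3*(-136))) = 1/(-64847 + (-10 - 408)) = 1/(-64847 - 418) = 1/(-65265) = -1/65265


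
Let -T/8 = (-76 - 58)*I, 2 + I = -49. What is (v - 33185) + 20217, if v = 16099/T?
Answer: -41706035/3216 ≈ -12968.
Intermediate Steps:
I = -51 (I = -2 - 49 = -51)
T = -54672 (T = -8*(-76 - 58)*(-51) = -(-1072)*(-51) = -8*6834 = -54672)
v = -947/3216 (v = 16099/(-54672) = 16099*(-1/54672) = -947/3216 ≈ -0.29447)
(v - 33185) + 20217 = (-947/3216 - 33185) + 20217 = -106723907/3216 + 20217 = -41706035/3216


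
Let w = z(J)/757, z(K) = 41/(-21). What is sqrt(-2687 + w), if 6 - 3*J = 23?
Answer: 4*I*sqrt(42440300385)/15897 ≈ 51.836*I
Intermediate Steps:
J = -17/3 (J = 2 - 1/3*23 = 2 - 23/3 = -17/3 ≈ -5.6667)
z(K) = -41/21 (z(K) = 41*(-1/21) = -41/21)
w = -41/15897 (w = -41/21/757 = -41/21*1/757 = -41/15897 ≈ -0.0025791)
sqrt(-2687 + w) = sqrt(-2687 - 41/15897) = sqrt(-42715280/15897) = 4*I*sqrt(42440300385)/15897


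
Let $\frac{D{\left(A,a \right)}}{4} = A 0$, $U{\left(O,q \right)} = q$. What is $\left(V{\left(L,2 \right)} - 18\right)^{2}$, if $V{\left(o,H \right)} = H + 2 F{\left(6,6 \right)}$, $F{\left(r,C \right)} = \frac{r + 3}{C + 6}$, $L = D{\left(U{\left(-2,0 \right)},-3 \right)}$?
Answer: $\frac{841}{4} \approx 210.25$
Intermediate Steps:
$D{\left(A,a \right)} = 0$ ($D{\left(A,a \right)} = 4 A 0 = 4 \cdot 0 = 0$)
$L = 0$
$F{\left(r,C \right)} = \frac{3 + r}{6 + C}$
$V{\left(o,H \right)} = \frac{3}{2} + H$ ($V{\left(o,H \right)} = H + 2 \frac{3 + 6}{6 + 6} = H + 2 \cdot \frac{1}{12} \cdot 9 = H + 2 \cdot \frac{3}{4} = H + \frac{3}{2} = \frac{3}{2} + H$)
$\left(V{\left(L,2 \right)} - 18\right)^{2} = \left(\left(\frac{3}{2} + 2\right) - 18\right)^{2} = \left(\frac{7}{2} - 18\right)^{2} = \left(- \frac{29}{2}\right)^{2} = \frac{841}{4}$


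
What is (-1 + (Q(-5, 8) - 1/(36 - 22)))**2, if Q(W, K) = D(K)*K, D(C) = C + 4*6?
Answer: 12737761/196 ≈ 64989.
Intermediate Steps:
D(C) = 24 + C (D(C) = C + 24 = 24 + C)
Q(W, K) = K*(24 + K) (Q(W, K) = (24 + K)*K = K*(24 + K))
(-1 + (Q(-5, 8) - 1/(36 - 22)))**2 = (-1 + (8*(24 + 8) - 1/(36 - 22)))**2 = (-1 + (8*32 - 1/14))**2 = (-1 + (256 - 1*1/14))**2 = (-1 + (256 - 1/14))**2 = (-1 + 3583/14)**2 = (3569/14)**2 = 12737761/196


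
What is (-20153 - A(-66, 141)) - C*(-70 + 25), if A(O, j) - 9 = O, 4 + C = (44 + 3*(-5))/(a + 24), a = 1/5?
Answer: -2446871/121 ≈ -20222.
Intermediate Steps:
a = 1/5 ≈ 0.20000
C = -339/121 (C = -4 + (44 + 3*(-5))/(1/5 + 24) = -4 + (44 - 15)/(121/5) = -4 + 29*(5/121) = -4 + 145/121 = -339/121 ≈ -2.8017)
A(O, j) = 9 + O
(-20153 - A(-66, 141)) - C*(-70 + 25) = (-20153 - (9 - 66)) - (-339)*(-70 + 25)/121 = (-20153 - 1*(-57)) - (-339)*(-45)/121 = (-20153 + 57) - 1*15255/121 = -20096 - 15255/121 = -2446871/121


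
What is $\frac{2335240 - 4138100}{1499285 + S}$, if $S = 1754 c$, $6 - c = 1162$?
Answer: $\frac{1802860}{528339} \approx 3.4123$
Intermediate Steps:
$c = -1156$ ($c = 6 - 1162 = -1156$)
$S = -2027624$ ($S = 1754 \left(-1156\right) = -2027624$)
$\frac{2335240 - 4138100}{1499285 + S} = \frac{2335240 - 4138100}{1499285 - 2027624} = - \frac{1802860}{-528339} = \left(-1802860\right) \left(- \frac{1}{528339}\right) = \frac{1802860}{528339}$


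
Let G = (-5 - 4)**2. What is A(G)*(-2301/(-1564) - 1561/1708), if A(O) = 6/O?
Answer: 26584/643977 ≈ 0.041281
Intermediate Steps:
G = 81 (G = (-9)**2 = 81)
A(G)*(-2301/(-1564) - 1561/1708) = (6/81)*(-2301/(-1564) - 1561/1708) = (6*(1/81))*(-2301*(-1/1564) - 1561*1/1708) = 2*(2301/1564 - 223/244)/27 = (2/27)*(13292/23851) = 26584/643977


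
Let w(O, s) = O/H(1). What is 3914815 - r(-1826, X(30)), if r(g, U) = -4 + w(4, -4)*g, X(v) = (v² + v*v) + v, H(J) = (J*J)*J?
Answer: 3922123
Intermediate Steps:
H(J) = J³ (H(J) = J²*J = J³)
X(v) = v + 2*v² (X(v) = (v² + v²) + v = 2*v² + v = v + 2*v²)
w(O, s) = O (w(O, s) = O/(1³) = O/1 = O*1 = O)
r(g, U) = -4 + 4*g
3914815 - r(-1826, X(30)) = 3914815 - (-4 + 4*(-1826)) = 3914815 - (-4 - 7304) = 3914815 - 1*(-7308) = 3914815 + 7308 = 3922123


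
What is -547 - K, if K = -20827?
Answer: 20280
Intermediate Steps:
-547 - K = -547 - 1*(-20827) = -547 + 20827 = 20280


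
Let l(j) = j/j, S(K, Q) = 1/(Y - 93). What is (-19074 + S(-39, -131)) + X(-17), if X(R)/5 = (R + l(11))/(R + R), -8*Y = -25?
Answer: -233112878/12223 ≈ -19072.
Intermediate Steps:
Y = 25/8 (Y = -1/8*(-25) = 25/8 ≈ 3.1250)
S(K, Q) = -8/719 (S(K, Q) = 1/(25/8 - 93) = 1/(-719/8) = -8/719)
l(j) = 1
X(R) = 5*(1 + R)/(2*R) (X(R) = 5*((R + 1)/(R + R)) = 5*((1 + R)/((2*R))) = 5*((1 + R)*(1/(2*R))) = 5*((1 + R)/(2*R)) = 5*(1 + R)/(2*R))
(-19074 + S(-39, -131)) + X(-17) = (-19074 - 8/719) + (5/2)*(1 - 17)/(-17) = -13714214/719 + (5/2)*(-1/17)*(-16) = -13714214/719 + 40/17 = -233112878/12223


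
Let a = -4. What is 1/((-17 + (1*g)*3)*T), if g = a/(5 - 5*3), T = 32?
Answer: -5/2528 ≈ -0.0019778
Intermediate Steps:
g = ⅖ (g = -4/(5 - 5*3) = -4/(5 - 15) = -4/(-10) = -4*(-⅒) = ⅖ ≈ 0.40000)
1/((-17 + (1*g)*3)*T) = 1/((-17 + (1*(⅖))*3)*32) = 1/((-17 + (⅖)*3)*32) = 1/((-17 + 6/5)*32) = 1/(-79/5*32) = 1/(-2528/5) = -5/2528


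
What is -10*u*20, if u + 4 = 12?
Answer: -1600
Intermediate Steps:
u = 8 (u = -4 + 12 = 8)
-10*u*20 = -10*8*20 = -80*20 = -1600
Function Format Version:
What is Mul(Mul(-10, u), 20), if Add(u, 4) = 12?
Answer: -1600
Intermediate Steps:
u = 8 (u = Add(-4, 12) = 8)
Mul(Mul(-10, u), 20) = Mul(Mul(-10, 8), 20) = Mul(-80, 20) = -1600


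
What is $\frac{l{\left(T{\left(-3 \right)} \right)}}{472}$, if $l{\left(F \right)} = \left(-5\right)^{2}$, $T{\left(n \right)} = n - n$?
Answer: $\frac{25}{472} \approx 0.052966$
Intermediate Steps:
$T{\left(n \right)} = 0$
$l{\left(F \right)} = 25$
$\frac{l{\left(T{\left(-3 \right)} \right)}}{472} = \frac{25}{472}$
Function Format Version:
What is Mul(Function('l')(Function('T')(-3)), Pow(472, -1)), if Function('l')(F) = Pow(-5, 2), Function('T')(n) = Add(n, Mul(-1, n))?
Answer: Rational(25, 472) ≈ 0.052966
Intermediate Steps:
Function('T')(n) = 0
Function('l')(F) = 25
Mul(Function('l')(Function('T')(-3)), Pow(472, -1)) = Mul(25, Pow(472, -1)) = Mul(25, Rational(1, 472)) = Rational(25, 472)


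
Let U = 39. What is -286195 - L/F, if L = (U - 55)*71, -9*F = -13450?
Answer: -1924656263/6725 ≈ -2.8619e+5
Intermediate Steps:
F = 13450/9 (F = -1/9*(-13450) = 13450/9 ≈ 1494.4)
L = -1136 (L = (39 - 55)*71 = -16*71 = -1136)
-286195 - L/F = -286195 - (-1136)/13450/9 = -286195 - (-1136)*9/13450 = -286195 - 1*(-5112/6725) = -286195 + 5112/6725 = -1924656263/6725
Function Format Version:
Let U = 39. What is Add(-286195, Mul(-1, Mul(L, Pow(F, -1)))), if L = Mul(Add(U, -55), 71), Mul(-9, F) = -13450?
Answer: Rational(-1924656263, 6725) ≈ -2.8619e+5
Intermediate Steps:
F = Rational(13450, 9) (F = Mul(Rational(-1, 9), -13450) = Rational(13450, 9) ≈ 1494.4)
L = -1136 (L = Mul(Add(39, -55), 71) = Mul(-16, 71) = -1136)
Add(-286195, Mul(-1, Mul(L, Pow(F, -1)))) = Add(-286195, Mul(-1, Mul(-1136, Pow(Rational(13450, 9), -1)))) = Add(-286195, Mul(-1, Mul(-1136, Rational(9, 13450)))) = Add(-286195, Mul(-1, Rational(-5112, 6725))) = Add(-286195, Rational(5112, 6725)) = Rational(-1924656263, 6725)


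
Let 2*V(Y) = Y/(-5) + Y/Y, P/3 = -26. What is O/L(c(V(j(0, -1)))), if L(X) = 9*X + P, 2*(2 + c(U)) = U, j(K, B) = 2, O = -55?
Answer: 1100/1893 ≈ 0.58109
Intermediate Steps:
P = -78 (P = 3*(-26) = -78)
V(Y) = 1/2 - Y/10 (V(Y) = (Y/(-5) + Y/Y)/2 = (Y*(-1/5) + 1)/2 = (-Y/5 + 1)/2 = (1 - Y/5)/2 = 1/2 - Y/10)
c(U) = -2 + U/2
L(X) = -78 + 9*X (L(X) = 9*X - 78 = -78 + 9*X)
O/L(c(V(j(0, -1)))) = -55/(-78 + 9*(-2 + (1/2 - 1/10*2)/2)) = -55/(-78 + 9*(-2 + (1/2 - 1/5)/2)) = -55/(-78 + 9*(-2 + (1/2)*(3/10))) = -55/(-78 + 9*(-2 + 3/20)) = -55/(-78 + 9*(-37/20)) = -55/(-78 - 333/20) = -55/(-1893/20) = -55*(-20/1893) = 1100/1893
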